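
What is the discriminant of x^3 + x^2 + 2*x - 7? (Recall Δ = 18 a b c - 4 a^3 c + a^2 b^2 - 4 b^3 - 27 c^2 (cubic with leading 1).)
Δ = -1575

For x^3 + a x^2 + b x + c the discriminant is Δ = 18 a b c - 4 a^3 c + a^2 b^2 - 4 b^3 - 27 c^2.
Plug a = 1, b = 2, c = -7:
  18*(1)*(2)*(-7) - 4*(1)^3*(-7) + (1)^2*(2)^2 - 4*(2)^3 - 27*(-7)^2
  = -252 + (28) + 4 + (-32) + (-1323)
  = -1575.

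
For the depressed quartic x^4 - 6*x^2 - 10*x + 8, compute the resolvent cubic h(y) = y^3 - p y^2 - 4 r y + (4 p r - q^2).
h(y) = y^3 + 6*y^2 - 32*y - 292

Identify coefficients: p = -6, q = -10, r = 8.
Plug into h(y) = y^3 - p y^2 - 4 r y + (4 p r - q^2):
  h(y) = y^3 - (-6) y^2 - 4*(8) y + (4*(-6)*(8) - (-10)^2)
       = y^3 + (6) y^2 + (-32) y + (-292).
Simplifying: h(y) = y^3 + 6*y^2 - 32*y - 292.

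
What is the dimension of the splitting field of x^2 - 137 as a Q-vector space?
[K:Q] = 2

The polynomial x^2 - 137 is irreducible over Q since 137 is not a perfect square. Its splitting field is Q(sqrt(137)), which has degree 2 over Q.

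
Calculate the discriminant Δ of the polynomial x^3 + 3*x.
Δ = -108

For x^3 + a x^2 + b x + c the discriminant is Δ = 18 a b c - 4 a^3 c + a^2 b^2 - 4 b^3 - 27 c^2.
Plug a = 0, b = 3, c = 0:
  18*(0)*(3)*(0) - 4*(0)^3*(0) + (0)^2*(3)^2 - 4*(3)^3 - 27*(0)^2
  = 0 + (0) + 0 + (-108) + (0)
  = -108.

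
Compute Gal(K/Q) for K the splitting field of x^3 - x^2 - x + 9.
Gal(K/Q) = S_3 (symmetric group of order 6)

Compute the discriminant of x^3 + (-1)*x^2 + (-1)*x + (9): Δ = -1984. Since Δ is not a rational square, the Galois group is not contained in A_3; it must be the full S_3 (irreducibility of the cubic rules out anything smaller).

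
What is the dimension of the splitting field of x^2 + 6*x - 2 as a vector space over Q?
[K:Q] = 2

The discriminant of x^2 + (6)*x + (-2) is b^2 - 4c = 36 - (-8) = 44. Since 44 is not a perfect square in Q, the polynomial is irreducible over Q. Its two roots generate a degree-2 extension, so [K:Q] = 2.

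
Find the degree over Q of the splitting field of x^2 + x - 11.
[K:Q] = 2

The discriminant of x^2 + (1)*x + (-11) is b^2 - 4c = 1 - (-44) = 45. Since 45 is not a perfect square in Q, the polynomial is irreducible over Q. Its two roots generate a degree-2 extension, so [K:Q] = 2.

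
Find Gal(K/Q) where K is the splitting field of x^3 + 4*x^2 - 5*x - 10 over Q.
Gal(K/Q) = S_3 (symmetric group of order 6)

Compute the discriminant of x^3 + (4)*x^2 + (-5)*x + (-10): Δ = 4360. Since Δ is not a rational square, the Galois group is not contained in A_3; it must be the full S_3 (irreducibility of the cubic rules out anything smaller).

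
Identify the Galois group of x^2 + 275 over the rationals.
Gal(K/Q) = Z/2Z (cyclic of order 2)

x^2 + 275 is irreducible over Q since -275 is not a rational square. The splitting field Q(sqrt(-275)) has degree 2 over Q, and its unique nontrivial automorphism is sqrt(-275) ↦ -sqrt(-275). Hence Gal(Q(sqrt(-275))/Q) = Z/2Z.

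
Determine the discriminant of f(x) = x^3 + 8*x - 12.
Δ = -5936

For a depressed cubic x^3 + p x + q the discriminant is Δ = -4 p^3 - 27 q^2 = -4*(8)^3 - 27*(-12)^2 = -2048 - 3888 = -5936.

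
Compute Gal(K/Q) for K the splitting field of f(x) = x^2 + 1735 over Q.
Gal(K/Q) = Z/2Z (cyclic of order 2)

x^2 + 1735 is irreducible over Q since -1735 is not a rational square. The splitting field Q(sqrt(-1735)) has degree 2 over Q, and its unique nontrivial automorphism is sqrt(-1735) ↦ -sqrt(-1735). Hence Gal(Q(sqrt(-1735))/Q) = Z/2Z.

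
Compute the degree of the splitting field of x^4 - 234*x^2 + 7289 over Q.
[K:Q] = 4

f factors as (x^2 - 197)(x^2 - 37); the splitting field is K = Q(sqrt(197), sqrt(37)). Since 197, 37, and 7289 are all non-squares in Q, the three subfields Q(sqrt(197)), Q(sqrt(37)), Q(sqrt(7289)) are distinct degree-2 extensions, so [K:Q] = 4 (Klein four Galois group).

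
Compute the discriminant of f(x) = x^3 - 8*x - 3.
Δ = 1805

For a depressed cubic x^3 + p x + q the discriminant is Δ = -4 p^3 - 27 q^2 = -4*(-8)^3 - 27*(-3)^2 = 2048 - 243 = 1805.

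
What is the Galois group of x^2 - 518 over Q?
Gal(K/Q) = Z/2Z (cyclic of order 2)

x^2 - 518 is irreducible over Q since 518 is not a rational square. The splitting field Q(sqrt(518)) has degree 2 over Q, and its unique nontrivial automorphism is sqrt(518) ↦ -sqrt(518). Hence Gal(Q(sqrt(518))/Q) = Z/2Z.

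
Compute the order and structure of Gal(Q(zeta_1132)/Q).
|Gal(Q(zeta_1132)/Q)| = phi(1132) = 564; group ≅ (Z/1132Z)^* ≅ Z/2Z × Z/282Z

The n-th cyclotomic polynomial Φ_1132(x) is the minimal polynomial of zeta_1132 over Q and has degree phi(1132) = 564. So Q(zeta_1132) is a degree-564 Galois extension with Galois group (Z/1132Z)^*. By CRT, (Z/1132Z)^* ≅ (Z/4Z)^* × (Z/283Z)^*. Each prime-power unit group is (Z/4Z)^* ≅ Z/2Z; (Z/283Z)^* ≅ Z/282Z. Hence Gal(Q(zeta_1132)/Q) ≅ Z/2Z × Z/282Z.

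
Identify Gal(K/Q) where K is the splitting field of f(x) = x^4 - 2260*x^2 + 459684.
Gal(K/Q) = Z/2Z (cyclic of order 2)

f factors as (x^2 - 2034)(x^2 - 226), so the splitting field is K = Q(sqrt(2034), sqrt(226)). The squarefree part of 2034 is 226 and the squarefree part of 226 is also 226, so sqrt(2034) and sqrt(226) are both rational multiples of sqrt(226). Hence Q(sqrt(2034)) = Q(sqrt(226)) = Q(sqrt(226)), and the splitting field collapses to a single degree-2 extension with Galois group Z/2Z.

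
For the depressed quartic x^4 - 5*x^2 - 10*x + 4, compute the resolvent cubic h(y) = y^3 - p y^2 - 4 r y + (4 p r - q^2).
h(y) = y^3 + 5*y^2 - 16*y - 180

Identify coefficients: p = -5, q = -10, r = 4.
Plug into h(y) = y^3 - p y^2 - 4 r y + (4 p r - q^2):
  h(y) = y^3 - (-5) y^2 - 4*(4) y + (4*(-5)*(4) - (-10)^2)
       = y^3 + (5) y^2 + (-16) y + (-180).
Simplifying: h(y) = y^3 + 5*y^2 - 16*y - 180.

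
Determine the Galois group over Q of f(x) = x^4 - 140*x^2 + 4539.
Gal(K/Q) = V_4 (Klein four-group, Z/2Z × Z/2Z)

f factors as (x^2 - 89)(x^2 - 51), so the splitting field is K = Q(sqrt(89), sqrt(51)). The elements 89, 51, 4539 are all non-squares in Q, so sqrt(89) and sqrt(51) generate independent quadratic extensions. Thus [K:Q] = 4 and Gal(K/Q) is generated by the two order-2 automorphisms sqrt(89) ↦ -sqrt(89) and sqrt(51) ↦ -sqrt(51), giving V_4.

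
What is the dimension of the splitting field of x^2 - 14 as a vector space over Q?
[K:Q] = 2

The discriminant of x^2 + (0)*x + (-14) is b^2 - 4c = 0 - (-56) = 56. Since 56 is not a perfect square in Q, the polynomial is irreducible over Q. Its two roots generate a degree-2 extension, so [K:Q] = 2.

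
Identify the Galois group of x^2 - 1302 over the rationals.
Gal(K/Q) = Z/2Z (cyclic of order 2)

x^2 - 1302 is irreducible over Q since 1302 is not a rational square. The splitting field Q(sqrt(1302)) has degree 2 over Q, and its unique nontrivial automorphism is sqrt(1302) ↦ -sqrt(1302). Hence Gal(Q(sqrt(1302))/Q) = Z/2Z.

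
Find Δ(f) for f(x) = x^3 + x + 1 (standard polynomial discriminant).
Δ = -31

For x^3 + a x^2 + b x + c the discriminant is Δ = 18 a b c - 4 a^3 c + a^2 b^2 - 4 b^3 - 27 c^2.
Plug a = 0, b = 1, c = 1:
  18*(0)*(1)*(1) - 4*(0)^3*(1) + (0)^2*(1)^2 - 4*(1)^3 - 27*(1)^2
  = 0 + (0) + 0 + (-4) + (-27)
  = -31.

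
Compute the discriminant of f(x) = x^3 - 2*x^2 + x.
Δ = 0

For x^3 + a x^2 + b x + c the discriminant is Δ = 18 a b c - 4 a^3 c + a^2 b^2 - 4 b^3 - 27 c^2.
Plug a = -2, b = 1, c = 0:
  18*(-2)*(1)*(0) - 4*(-2)^3*(0) + (-2)^2*(1)^2 - 4*(1)^3 - 27*(0)^2
  = 0 + (0) + 4 + (-4) + (0)
  = 0.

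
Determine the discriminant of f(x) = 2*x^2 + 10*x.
Δ = 100

For a quadratic a x^2 + b x + c the discriminant is Δ = b^2 - 4ac = (10)^2 - 4*(2)*(0) = 100 - (0) = 100.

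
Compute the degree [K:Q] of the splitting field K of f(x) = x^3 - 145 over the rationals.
[K:Q] = 6

x^3 - 145 has one real root r = 145^(1/3) and two complex roots r*zeta_3, r*zeta_3^2 where zeta_3 = e^(2*pi*i/3). The splitting field is Q(r, zeta_3). [Q(r):Q] = 3 and [Q(zeta_3):Q] = 2 with gcd = 1, so [Q(r, zeta_3):Q] = 3 * 2 = 6.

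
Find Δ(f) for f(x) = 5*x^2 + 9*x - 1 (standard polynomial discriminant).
Δ = 101

For a quadratic a x^2 + b x + c the discriminant is Δ = b^2 - 4ac = (9)^2 - 4*(5)*(-1) = 81 - (-20) = 101.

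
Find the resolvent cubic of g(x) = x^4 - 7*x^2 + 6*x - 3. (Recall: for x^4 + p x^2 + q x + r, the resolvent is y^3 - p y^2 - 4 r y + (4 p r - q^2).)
h(y) = y^3 + 7*y^2 + 12*y + 48

Identify coefficients: p = -7, q = 6, r = -3.
Plug into h(y) = y^3 - p y^2 - 4 r y + (4 p r - q^2):
  h(y) = y^3 - (-7) y^2 - 4*(-3) y + (4*(-7)*(-3) - (6)^2)
       = y^3 + (7) y^2 + (12) y + (48).
Simplifying: h(y) = y^3 + 7*y^2 + 12*y + 48.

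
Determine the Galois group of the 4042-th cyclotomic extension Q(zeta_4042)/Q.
|Gal(Q(zeta_4042)/Q)| = phi(4042) = 1932; group ≅ (Z/4042Z)^* ≅ Z/42Z × Z/46Z

The n-th cyclotomic polynomial Φ_4042(x) is the minimal polynomial of zeta_4042 over Q and has degree phi(4042) = 1932. So Q(zeta_4042) is a degree-1932 Galois extension with Galois group (Z/4042Z)^*. By CRT, (Z/4042Z)^* ≅ (Z/2Z)^* × (Z/43Z)^* × (Z/47Z)^*. Each prime-power unit group is (Z/2Z)^* ≅ trivial group (order 1); (Z/43Z)^* ≅ Z/42Z; (Z/47Z)^* ≅ Z/46Z. Hence Gal(Q(zeta_4042)/Q) ≅ Z/42Z × Z/46Z.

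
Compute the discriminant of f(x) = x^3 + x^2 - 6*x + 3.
Δ = 321

For x^3 + a x^2 + b x + c the discriminant is Δ = 18 a b c - 4 a^3 c + a^2 b^2 - 4 b^3 - 27 c^2.
Plug a = 1, b = -6, c = 3:
  18*(1)*(-6)*(3) - 4*(1)^3*(3) + (1)^2*(-6)^2 - 4*(-6)^3 - 27*(3)^2
  = -324 + (-12) + 36 + (864) + (-243)
  = 321.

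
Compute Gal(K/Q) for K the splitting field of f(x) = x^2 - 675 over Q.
Gal(K/Q) = Z/2Z (cyclic of order 2)

x^2 - 675 is irreducible over Q since 675 is not a rational square. The splitting field Q(sqrt(675)) has degree 2 over Q, and its unique nontrivial automorphism is sqrt(675) ↦ -sqrt(675). Hence Gal(Q(sqrt(675))/Q) = Z/2Z.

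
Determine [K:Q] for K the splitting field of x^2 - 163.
[K:Q] = 2

The polynomial x^2 - 163 is irreducible over Q since 163 is not a perfect square. Its splitting field is Q(sqrt(163)), which has degree 2 over Q.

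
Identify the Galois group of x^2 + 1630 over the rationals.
Gal(K/Q) = Z/2Z (cyclic of order 2)

x^2 + 1630 is irreducible over Q since -1630 is not a rational square. The splitting field Q(sqrt(-1630)) has degree 2 over Q, and its unique nontrivial automorphism is sqrt(-1630) ↦ -sqrt(-1630). Hence Gal(Q(sqrt(-1630))/Q) = Z/2Z.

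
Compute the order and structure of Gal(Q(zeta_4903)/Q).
|Gal(Q(zeta_4903)/Q)| = phi(4903) = 4902; group ≅ (Z/4903Z)^* ≅ Z/4902Z

The n-th cyclotomic polynomial Φ_4903(x) is the minimal polynomial of zeta_4903 over Q and has degree phi(4903) = 4902. So Q(zeta_4903) is a degree-4902 Galois extension with Galois group (Z/4903Z)^*. (Z/4903Z)^* is cyclic since 4903 is an odd prime power (or 4). Hence Gal(Q(zeta_4903)/Q) ≅ Z/4902Z.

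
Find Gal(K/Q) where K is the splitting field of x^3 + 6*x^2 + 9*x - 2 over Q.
Gal(K/Q) = S_3 (symmetric group of order 6)

Compute the discriminant of x^3 + (6)*x^2 + (9)*x + (-2): Δ = -324. Since Δ is not a rational square, the Galois group is not contained in A_3; it must be the full S_3 (irreducibility of the cubic rules out anything smaller).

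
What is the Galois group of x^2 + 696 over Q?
Gal(K/Q) = Z/2Z (cyclic of order 2)

x^2 + 696 is irreducible over Q since -696 is not a rational square. The splitting field Q(sqrt(-696)) has degree 2 over Q, and its unique nontrivial automorphism is sqrt(-696) ↦ -sqrt(-696). Hence Gal(Q(sqrt(-696))/Q) = Z/2Z.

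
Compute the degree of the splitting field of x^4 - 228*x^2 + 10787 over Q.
[K:Q] = 4

f factors as (x^2 - 161)(x^2 - 67); the splitting field is K = Q(sqrt(161), sqrt(67)). Since 161, 67, and 10787 are all non-squares in Q, the three subfields Q(sqrt(161)), Q(sqrt(67)), Q(sqrt(10787)) are distinct degree-2 extensions, so [K:Q] = 4 (Klein four Galois group).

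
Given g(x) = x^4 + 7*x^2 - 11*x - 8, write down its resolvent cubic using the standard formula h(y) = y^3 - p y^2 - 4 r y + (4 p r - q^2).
h(y) = y^3 - 7*y^2 + 32*y - 345

Identify coefficients: p = 7, q = -11, r = -8.
Plug into h(y) = y^3 - p y^2 - 4 r y + (4 p r - q^2):
  h(y) = y^3 - (7) y^2 - 4*(-8) y + (4*(7)*(-8) - (-11)^2)
       = y^3 + (-7) y^2 + (32) y + (-345).
Simplifying: h(y) = y^3 - 7*y^2 + 32*y - 345.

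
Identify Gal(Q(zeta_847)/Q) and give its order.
|Gal(Q(zeta_847)/Q)| = phi(847) = 660; group ≅ (Z/847Z)^* ≅ Z/6Z × Z/110Z

The n-th cyclotomic polynomial Φ_847(x) is the minimal polynomial of zeta_847 over Q and has degree phi(847) = 660. So Q(zeta_847) is a degree-660 Galois extension with Galois group (Z/847Z)^*. By CRT, (Z/847Z)^* ≅ (Z/7Z)^* × (Z/121Z)^*. Each prime-power unit group is (Z/7Z)^* ≅ Z/6Z; (Z/121Z)^* ≅ Z/110Z. Hence Gal(Q(zeta_847)/Q) ≅ Z/6Z × Z/110Z.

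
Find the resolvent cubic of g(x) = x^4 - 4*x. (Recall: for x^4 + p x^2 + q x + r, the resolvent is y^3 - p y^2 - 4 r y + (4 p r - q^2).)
h(y) = y^3 - 16

Identify coefficients: p = 0, q = -4, r = 0.
Plug into h(y) = y^3 - p y^2 - 4 r y + (4 p r - q^2):
  h(y) = y^3 - (0) y^2 - 4*(0) y + (4*(0)*(0) - (-4)^2)
       = y^3 + (0) y^2 + (0) y + (-16).
Simplifying: h(y) = y^3 - 16.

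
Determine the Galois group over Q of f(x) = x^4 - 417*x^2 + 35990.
Gal(K/Q) = V_4 (Klein four-group, Z/2Z × Z/2Z)

f factors as (x^2 - 295)(x^2 - 122), so the splitting field is K = Q(sqrt(295), sqrt(122)). The elements 295, 122, 35990 are all non-squares in Q, so sqrt(295) and sqrt(122) generate independent quadratic extensions. Thus [K:Q] = 4 and Gal(K/Q) is generated by the two order-2 automorphisms sqrt(295) ↦ -sqrt(295) and sqrt(122) ↦ -sqrt(122), giving V_4.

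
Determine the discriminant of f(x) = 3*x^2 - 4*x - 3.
Δ = 52

For a quadratic a x^2 + b x + c the discriminant is Δ = b^2 - 4ac = (-4)^2 - 4*(3)*(-3) = 16 - (-36) = 52.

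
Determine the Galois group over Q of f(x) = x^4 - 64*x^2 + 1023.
Gal(K/Q) = V_4 (Klein four-group, Z/2Z × Z/2Z)

f factors as (x^2 - 33)(x^2 - 31), so the splitting field is K = Q(sqrt(33), sqrt(31)). The elements 33, 31, 1023 are all non-squares in Q, so sqrt(33) and sqrt(31) generate independent quadratic extensions. Thus [K:Q] = 4 and Gal(K/Q) is generated by the two order-2 automorphisms sqrt(33) ↦ -sqrt(33) and sqrt(31) ↦ -sqrt(31), giving V_4.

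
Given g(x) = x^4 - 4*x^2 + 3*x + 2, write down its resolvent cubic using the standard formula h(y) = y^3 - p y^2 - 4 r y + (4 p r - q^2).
h(y) = y^3 + 4*y^2 - 8*y - 41

Identify coefficients: p = -4, q = 3, r = 2.
Plug into h(y) = y^3 - p y^2 - 4 r y + (4 p r - q^2):
  h(y) = y^3 - (-4) y^2 - 4*(2) y + (4*(-4)*(2) - (3)^2)
       = y^3 + (4) y^2 + (-8) y + (-41).
Simplifying: h(y) = y^3 + 4*y^2 - 8*y - 41.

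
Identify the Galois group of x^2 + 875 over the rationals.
Gal(K/Q) = Z/2Z (cyclic of order 2)

x^2 + 875 is irreducible over Q since -875 is not a rational square. The splitting field Q(sqrt(-875)) has degree 2 over Q, and its unique nontrivial automorphism is sqrt(-875) ↦ -sqrt(-875). Hence Gal(Q(sqrt(-875))/Q) = Z/2Z.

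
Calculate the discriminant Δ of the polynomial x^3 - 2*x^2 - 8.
Δ = -1984

For x^3 + a x^2 + b x + c the discriminant is Δ = 18 a b c - 4 a^3 c + a^2 b^2 - 4 b^3 - 27 c^2.
Plug a = -2, b = 0, c = -8:
  18*(-2)*(0)*(-8) - 4*(-2)^3*(-8) + (-2)^2*(0)^2 - 4*(0)^3 - 27*(-8)^2
  = 0 + (-256) + 0 + (0) + (-1728)
  = -1984.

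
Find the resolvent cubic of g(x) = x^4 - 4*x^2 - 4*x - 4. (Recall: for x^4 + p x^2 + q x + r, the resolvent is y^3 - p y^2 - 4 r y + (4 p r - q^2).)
h(y) = y^3 + 4*y^2 + 16*y + 48

Identify coefficients: p = -4, q = -4, r = -4.
Plug into h(y) = y^3 - p y^2 - 4 r y + (4 p r - q^2):
  h(y) = y^3 - (-4) y^2 - 4*(-4) y + (4*(-4)*(-4) - (-4)^2)
       = y^3 + (4) y^2 + (16) y + (48).
Simplifying: h(y) = y^3 + 4*y^2 + 16*y + 48.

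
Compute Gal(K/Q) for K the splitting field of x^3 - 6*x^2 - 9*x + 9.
Gal(K/Q) = S_3 (symmetric group of order 6)

Compute the discriminant of x^3 + (-6)*x^2 + (-9)*x + (9): Δ = 20169. Since Δ is not a rational square, the Galois group is not contained in A_3; it must be the full S_3 (irreducibility of the cubic rules out anything smaller).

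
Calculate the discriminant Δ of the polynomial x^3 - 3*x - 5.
Δ = -567

For a depressed cubic x^3 + p x + q the discriminant is Δ = -4 p^3 - 27 q^2 = -4*(-3)^3 - 27*(-5)^2 = 108 - 675 = -567.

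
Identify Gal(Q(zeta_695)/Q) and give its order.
|Gal(Q(zeta_695)/Q)| = phi(695) = 552; group ≅ (Z/695Z)^* ≅ Z/4Z × Z/138Z

The n-th cyclotomic polynomial Φ_695(x) is the minimal polynomial of zeta_695 over Q and has degree phi(695) = 552. So Q(zeta_695) is a degree-552 Galois extension with Galois group (Z/695Z)^*. By CRT, (Z/695Z)^* ≅ (Z/5Z)^* × (Z/139Z)^*. Each prime-power unit group is (Z/5Z)^* ≅ Z/4Z; (Z/139Z)^* ≅ Z/138Z. Hence Gal(Q(zeta_695)/Q) ≅ Z/4Z × Z/138Z.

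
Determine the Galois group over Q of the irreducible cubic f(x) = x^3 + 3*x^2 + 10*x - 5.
Gal(K/Q) = S_3 (symmetric group of order 6)

Compute the discriminant of x^3 + (3)*x^2 + (10)*x + (-5): Δ = -5935. Since Δ is not a rational square, the Galois group is not contained in A_3; it must be the full S_3 (irreducibility of the cubic rules out anything smaller).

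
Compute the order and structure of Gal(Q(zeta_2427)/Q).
|Gal(Q(zeta_2427)/Q)| = phi(2427) = 1616; group ≅ (Z/2427Z)^* ≅ Z/2Z × Z/808Z

The n-th cyclotomic polynomial Φ_2427(x) is the minimal polynomial of zeta_2427 over Q and has degree phi(2427) = 1616. So Q(zeta_2427) is a degree-1616 Galois extension with Galois group (Z/2427Z)^*. By CRT, (Z/2427Z)^* ≅ (Z/3Z)^* × (Z/809Z)^*. Each prime-power unit group is (Z/3Z)^* ≅ Z/2Z; (Z/809Z)^* ≅ Z/808Z. Hence Gal(Q(zeta_2427)/Q) ≅ Z/2Z × Z/808Z.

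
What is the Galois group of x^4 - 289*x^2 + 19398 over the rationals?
Gal(K/Q) = V_4 (Klein four-group, Z/2Z × Z/2Z)

f factors as (x^2 - 106)(x^2 - 183), so the splitting field is K = Q(sqrt(106), sqrt(183)). The elements 106, 183, 19398 are all non-squares in Q, so sqrt(106) and sqrt(183) generate independent quadratic extensions. Thus [K:Q] = 4 and Gal(K/Q) is generated by the two order-2 automorphisms sqrt(106) ↦ -sqrt(106) and sqrt(183) ↦ -sqrt(183), giving V_4.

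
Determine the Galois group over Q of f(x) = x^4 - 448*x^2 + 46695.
Gal(K/Q) = V_4 (Klein four-group, Z/2Z × Z/2Z)

f factors as (x^2 - 283)(x^2 - 165), so the splitting field is K = Q(sqrt(283), sqrt(165)). The elements 283, 165, 46695 are all non-squares in Q, so sqrt(283) and sqrt(165) generate independent quadratic extensions. Thus [K:Q] = 4 and Gal(K/Q) is generated by the two order-2 automorphisms sqrt(283) ↦ -sqrt(283) and sqrt(165) ↦ -sqrt(165), giving V_4.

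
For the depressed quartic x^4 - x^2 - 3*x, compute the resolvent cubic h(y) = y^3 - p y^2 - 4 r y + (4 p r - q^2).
h(y) = y^3 + y^2 - 9

Identify coefficients: p = -1, q = -3, r = 0.
Plug into h(y) = y^3 - p y^2 - 4 r y + (4 p r - q^2):
  h(y) = y^3 - (-1) y^2 - 4*(0) y + (4*(-1)*(0) - (-3)^2)
       = y^3 + (1) y^2 + (0) y + (-9).
Simplifying: h(y) = y^3 + y^2 - 9.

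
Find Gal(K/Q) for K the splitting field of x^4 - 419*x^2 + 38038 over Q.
Gal(K/Q) = V_4 (Klein four-group, Z/2Z × Z/2Z)

f factors as (x^2 - 133)(x^2 - 286), so the splitting field is K = Q(sqrt(133), sqrt(286)). The elements 133, 286, 38038 are all non-squares in Q, so sqrt(133) and sqrt(286) generate independent quadratic extensions. Thus [K:Q] = 4 and Gal(K/Q) is generated by the two order-2 automorphisms sqrt(133) ↦ -sqrt(133) and sqrt(286) ↦ -sqrt(286), giving V_4.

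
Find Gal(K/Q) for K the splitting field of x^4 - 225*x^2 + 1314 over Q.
Gal(K/Q) = V_4 (Klein four-group, Z/2Z × Z/2Z)

f factors as (x^2 - 6)(x^2 - 219), so the splitting field is K = Q(sqrt(6), sqrt(219)). The elements 6, 219, 1314 are all non-squares in Q, so sqrt(6) and sqrt(219) generate independent quadratic extensions. Thus [K:Q] = 4 and Gal(K/Q) is generated by the two order-2 automorphisms sqrt(6) ↦ -sqrt(6) and sqrt(219) ↦ -sqrt(219), giving V_4.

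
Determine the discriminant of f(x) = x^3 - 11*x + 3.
Δ = 5081

For a depressed cubic x^3 + p x + q the discriminant is Δ = -4 p^3 - 27 q^2 = -4*(-11)^3 - 27*(3)^2 = 5324 - 243 = 5081.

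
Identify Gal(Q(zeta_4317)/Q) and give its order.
|Gal(Q(zeta_4317)/Q)| = phi(4317) = 2876; group ≅ (Z/4317Z)^* ≅ Z/2Z × Z/1438Z

The n-th cyclotomic polynomial Φ_4317(x) is the minimal polynomial of zeta_4317 over Q and has degree phi(4317) = 2876. So Q(zeta_4317) is a degree-2876 Galois extension with Galois group (Z/4317Z)^*. By CRT, (Z/4317Z)^* ≅ (Z/3Z)^* × (Z/1439Z)^*. Each prime-power unit group is (Z/3Z)^* ≅ Z/2Z; (Z/1439Z)^* ≅ Z/1438Z. Hence Gal(Q(zeta_4317)/Q) ≅ Z/2Z × Z/1438Z.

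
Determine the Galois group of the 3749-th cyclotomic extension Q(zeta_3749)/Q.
|Gal(Q(zeta_3749)/Q)| = phi(3749) = 3564; group ≅ (Z/3749Z)^* ≅ Z/22Z × Z/162Z

The n-th cyclotomic polynomial Φ_3749(x) is the minimal polynomial of zeta_3749 over Q and has degree phi(3749) = 3564. So Q(zeta_3749) is a degree-3564 Galois extension with Galois group (Z/3749Z)^*. By CRT, (Z/3749Z)^* ≅ (Z/23Z)^* × (Z/163Z)^*. Each prime-power unit group is (Z/23Z)^* ≅ Z/22Z; (Z/163Z)^* ≅ Z/162Z. Hence Gal(Q(zeta_3749)/Q) ≅ Z/22Z × Z/162Z.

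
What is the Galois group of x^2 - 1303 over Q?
Gal(K/Q) = Z/2Z (cyclic of order 2)

x^2 - 1303 is irreducible over Q since 1303 is not a rational square. The splitting field Q(sqrt(1303)) has degree 2 over Q, and its unique nontrivial automorphism is sqrt(1303) ↦ -sqrt(1303). Hence Gal(Q(sqrt(1303))/Q) = Z/2Z.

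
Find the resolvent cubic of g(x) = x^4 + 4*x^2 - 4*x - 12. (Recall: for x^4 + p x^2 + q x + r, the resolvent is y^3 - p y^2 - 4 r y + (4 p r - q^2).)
h(y) = y^3 - 4*y^2 + 48*y - 208

Identify coefficients: p = 4, q = -4, r = -12.
Plug into h(y) = y^3 - p y^2 - 4 r y + (4 p r - q^2):
  h(y) = y^3 - (4) y^2 - 4*(-12) y + (4*(4)*(-12) - (-4)^2)
       = y^3 + (-4) y^2 + (48) y + (-208).
Simplifying: h(y) = y^3 - 4*y^2 + 48*y - 208.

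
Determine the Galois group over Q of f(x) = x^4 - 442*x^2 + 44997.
Gal(K/Q) = V_4 (Klein four-group, Z/2Z × Z/2Z)

f factors as (x^2 - 159)(x^2 - 283), so the splitting field is K = Q(sqrt(159), sqrt(283)). The elements 159, 283, 44997 are all non-squares in Q, so sqrt(159) and sqrt(283) generate independent quadratic extensions. Thus [K:Q] = 4 and Gal(K/Q) is generated by the two order-2 automorphisms sqrt(159) ↦ -sqrt(159) and sqrt(283) ↦ -sqrt(283), giving V_4.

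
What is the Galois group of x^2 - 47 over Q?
Gal(K/Q) = Z/2Z (cyclic of order 2)

x^2 - 47 is irreducible over Q since 47 is not a rational square. The splitting field Q(sqrt(47)) has degree 2 over Q, and its unique nontrivial automorphism is sqrt(47) ↦ -sqrt(47). Hence Gal(Q(sqrt(47))/Q) = Z/2Z.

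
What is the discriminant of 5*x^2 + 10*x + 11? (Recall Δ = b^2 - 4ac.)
Δ = -120

For a quadratic a x^2 + b x + c the discriminant is Δ = b^2 - 4ac = (10)^2 - 4*(5)*(11) = 100 - (220) = -120.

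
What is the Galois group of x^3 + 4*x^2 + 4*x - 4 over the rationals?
Gal(K/Q) = S_3 (symmetric group of order 6)

Compute the discriminant of x^3 + (4)*x^2 + (4)*x + (-4): Δ = -560. Since Δ is not a rational square, the Galois group is not contained in A_3; it must be the full S_3 (irreducibility of the cubic rules out anything smaller).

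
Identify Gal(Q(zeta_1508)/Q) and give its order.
|Gal(Q(zeta_1508)/Q)| = phi(1508) = 672; group ≅ (Z/1508Z)^* ≅ Z/2Z × Z/12Z × Z/28Z

The n-th cyclotomic polynomial Φ_1508(x) is the minimal polynomial of zeta_1508 over Q and has degree phi(1508) = 672. So Q(zeta_1508) is a degree-672 Galois extension with Galois group (Z/1508Z)^*. By CRT, (Z/1508Z)^* ≅ (Z/4Z)^* × (Z/13Z)^* × (Z/29Z)^*. Each prime-power unit group is (Z/4Z)^* ≅ Z/2Z; (Z/13Z)^* ≅ Z/12Z; (Z/29Z)^* ≅ Z/28Z. Hence Gal(Q(zeta_1508)/Q) ≅ Z/2Z × Z/12Z × Z/28Z.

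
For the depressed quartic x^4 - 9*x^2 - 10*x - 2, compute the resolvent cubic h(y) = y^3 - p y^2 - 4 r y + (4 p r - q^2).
h(y) = y^3 + 9*y^2 + 8*y - 28

Identify coefficients: p = -9, q = -10, r = -2.
Plug into h(y) = y^3 - p y^2 - 4 r y + (4 p r - q^2):
  h(y) = y^3 - (-9) y^2 - 4*(-2) y + (4*(-9)*(-2) - (-10)^2)
       = y^3 + (9) y^2 + (8) y + (-28).
Simplifying: h(y) = y^3 + 9*y^2 + 8*y - 28.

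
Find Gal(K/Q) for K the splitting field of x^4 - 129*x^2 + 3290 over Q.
Gal(K/Q) = V_4 (Klein four-group, Z/2Z × Z/2Z)

f factors as (x^2 - 35)(x^2 - 94), so the splitting field is K = Q(sqrt(35), sqrt(94)). The elements 35, 94, 3290 are all non-squares in Q, so sqrt(35) and sqrt(94) generate independent quadratic extensions. Thus [K:Q] = 4 and Gal(K/Q) is generated by the two order-2 automorphisms sqrt(35) ↦ -sqrt(35) and sqrt(94) ↦ -sqrt(94), giving V_4.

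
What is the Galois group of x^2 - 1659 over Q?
Gal(K/Q) = Z/2Z (cyclic of order 2)

x^2 - 1659 is irreducible over Q since 1659 is not a rational square. The splitting field Q(sqrt(1659)) has degree 2 over Q, and its unique nontrivial automorphism is sqrt(1659) ↦ -sqrt(1659). Hence Gal(Q(sqrt(1659))/Q) = Z/2Z.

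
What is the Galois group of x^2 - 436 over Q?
Gal(K/Q) = Z/2Z (cyclic of order 2)

x^2 - 436 is irreducible over Q since 436 is not a rational square. The splitting field Q(sqrt(436)) has degree 2 over Q, and its unique nontrivial automorphism is sqrt(436) ↦ -sqrt(436). Hence Gal(Q(sqrt(436))/Q) = Z/2Z.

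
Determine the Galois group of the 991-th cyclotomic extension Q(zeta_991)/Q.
|Gal(Q(zeta_991)/Q)| = phi(991) = 990; group ≅ (Z/991Z)^* ≅ Z/990Z

The n-th cyclotomic polynomial Φ_991(x) is the minimal polynomial of zeta_991 over Q and has degree phi(991) = 990. So Q(zeta_991) is a degree-990 Galois extension with Galois group (Z/991Z)^*. (Z/991Z)^* is cyclic since 991 is an odd prime power (or 4). Hence Gal(Q(zeta_991)/Q) ≅ Z/990Z.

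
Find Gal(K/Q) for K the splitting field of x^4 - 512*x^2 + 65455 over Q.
Gal(K/Q) = V_4 (Klein four-group, Z/2Z × Z/2Z)

f factors as (x^2 - 265)(x^2 - 247), so the splitting field is K = Q(sqrt(265), sqrt(247)). The elements 265, 247, 65455 are all non-squares in Q, so sqrt(265) and sqrt(247) generate independent quadratic extensions. Thus [K:Q] = 4 and Gal(K/Q) is generated by the two order-2 automorphisms sqrt(265) ↦ -sqrt(265) and sqrt(247) ↦ -sqrt(247), giving V_4.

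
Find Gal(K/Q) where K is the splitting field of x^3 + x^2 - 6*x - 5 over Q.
Gal(K/Q) = S_3 (symmetric group of order 6)

Compute the discriminant of x^3 + (1)*x^2 + (-6)*x + (-5): Δ = 785. Since Δ is not a rational square, the Galois group is not contained in A_3; it must be the full S_3 (irreducibility of the cubic rules out anything smaller).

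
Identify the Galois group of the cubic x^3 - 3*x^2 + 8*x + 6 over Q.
Gal(K/Q) = S_3 (symmetric group of order 6)

Compute the discriminant of x^3 + (-3)*x^2 + (8)*x + (6): Δ = -4388. Since Δ is not a rational square, the Galois group is not contained in A_3; it must be the full S_3 (irreducibility of the cubic rules out anything smaller).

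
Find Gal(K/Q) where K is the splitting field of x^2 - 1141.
Gal(K/Q) = Z/2Z (cyclic of order 2)

x^2 - 1141 is irreducible over Q since 1141 is not a rational square. The splitting field Q(sqrt(1141)) has degree 2 over Q, and its unique nontrivial automorphism is sqrt(1141) ↦ -sqrt(1141). Hence Gal(Q(sqrt(1141))/Q) = Z/2Z.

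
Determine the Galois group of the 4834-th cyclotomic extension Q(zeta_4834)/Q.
|Gal(Q(zeta_4834)/Q)| = phi(4834) = 2416; group ≅ (Z/4834Z)^* ≅ Z/2416Z

The n-th cyclotomic polynomial Φ_4834(x) is the minimal polynomial of zeta_4834 over Q and has degree phi(4834) = 2416. So Q(zeta_4834) is a degree-2416 Galois extension with Galois group (Z/4834Z)^*. By CRT, (Z/4834Z)^* ≅ (Z/2Z)^* × (Z/2417Z)^*. Each prime-power unit group is (Z/2Z)^* ≅ trivial group (order 1); (Z/2417Z)^* ≅ Z/2416Z. Hence Gal(Q(zeta_4834)/Q) ≅ Z/2416Z.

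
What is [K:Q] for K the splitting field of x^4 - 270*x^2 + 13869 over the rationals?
[K:Q] = 4

f factors as (x^2 - 201)(x^2 - 69); the splitting field is K = Q(sqrt(201), sqrt(69)). Since 201, 69, and 13869 are all non-squares in Q, the three subfields Q(sqrt(201)), Q(sqrt(69)), Q(sqrt(13869)) are distinct degree-2 extensions, so [K:Q] = 4 (Klein four Galois group).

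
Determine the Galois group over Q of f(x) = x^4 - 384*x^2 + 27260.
Gal(K/Q) = V_4 (Klein four-group, Z/2Z × Z/2Z)

f factors as (x^2 - 290)(x^2 - 94), so the splitting field is K = Q(sqrt(290), sqrt(94)). The elements 290, 94, 27260 are all non-squares in Q, so sqrt(290) and sqrt(94) generate independent quadratic extensions. Thus [K:Q] = 4 and Gal(K/Q) is generated by the two order-2 automorphisms sqrt(290) ↦ -sqrt(290) and sqrt(94) ↦ -sqrt(94), giving V_4.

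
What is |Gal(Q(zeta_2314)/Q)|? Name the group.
|Gal(Q(zeta_2314)/Q)| = phi(2314) = 1056; group ≅ (Z/2314Z)^* ≅ Z/12Z × Z/88Z

The n-th cyclotomic polynomial Φ_2314(x) is the minimal polynomial of zeta_2314 over Q and has degree phi(2314) = 1056. So Q(zeta_2314) is a degree-1056 Galois extension with Galois group (Z/2314Z)^*. By CRT, (Z/2314Z)^* ≅ (Z/2Z)^* × (Z/13Z)^* × (Z/89Z)^*. Each prime-power unit group is (Z/2Z)^* ≅ trivial group (order 1); (Z/13Z)^* ≅ Z/12Z; (Z/89Z)^* ≅ Z/88Z. Hence Gal(Q(zeta_2314)/Q) ≅ Z/12Z × Z/88Z.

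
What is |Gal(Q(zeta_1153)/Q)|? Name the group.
|Gal(Q(zeta_1153)/Q)| = phi(1153) = 1152; group ≅ (Z/1153Z)^* ≅ Z/1152Z

The n-th cyclotomic polynomial Φ_1153(x) is the minimal polynomial of zeta_1153 over Q and has degree phi(1153) = 1152. So Q(zeta_1153) is a degree-1152 Galois extension with Galois group (Z/1153Z)^*. (Z/1153Z)^* is cyclic since 1153 is an odd prime power (or 4). Hence Gal(Q(zeta_1153)/Q) ≅ Z/1152Z.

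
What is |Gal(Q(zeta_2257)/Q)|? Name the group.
|Gal(Q(zeta_2257)/Q)| = phi(2257) = 2160; group ≅ (Z/2257Z)^* ≅ Z/36Z × Z/60Z

The n-th cyclotomic polynomial Φ_2257(x) is the minimal polynomial of zeta_2257 over Q and has degree phi(2257) = 2160. So Q(zeta_2257) is a degree-2160 Galois extension with Galois group (Z/2257Z)^*. By CRT, (Z/2257Z)^* ≅ (Z/37Z)^* × (Z/61Z)^*. Each prime-power unit group is (Z/37Z)^* ≅ Z/36Z; (Z/61Z)^* ≅ Z/60Z. Hence Gal(Q(zeta_2257)/Q) ≅ Z/36Z × Z/60Z.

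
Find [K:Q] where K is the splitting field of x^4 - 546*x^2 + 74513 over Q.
[K:Q] = 4

f factors as (x^2 - 277)(x^2 - 269); the splitting field is K = Q(sqrt(277), sqrt(269)). Since 277, 269, and 74513 are all non-squares in Q, the three subfields Q(sqrt(277)), Q(sqrt(269)), Q(sqrt(74513)) are distinct degree-2 extensions, so [K:Q] = 4 (Klein four Galois group).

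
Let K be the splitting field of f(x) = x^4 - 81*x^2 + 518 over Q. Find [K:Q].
[K:Q] = 4

f factors as (x^2 - 7)(x^2 - 74); the splitting field is K = Q(sqrt(7), sqrt(74)). Since 7, 74, and 518 are all non-squares in Q, the three subfields Q(sqrt(7)), Q(sqrt(74)), Q(sqrt(518)) are distinct degree-2 extensions, so [K:Q] = 4 (Klein four Galois group).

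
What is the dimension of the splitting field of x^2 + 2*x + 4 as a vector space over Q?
[K:Q] = 2

The discriminant of x^2 + (2)*x + (4) is b^2 - 4c = 4 - (16) = -12. Since -12 is not a perfect square in Q, the polynomial is irreducible over Q. Its two roots generate a degree-2 extension, so [K:Q] = 2.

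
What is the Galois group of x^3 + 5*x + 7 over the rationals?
Gal(K/Q) = S_3 (symmetric group of order 6)

Compute the discriminant of x^3 + (0)*x^2 + (5)*x + (7): Δ = -1823. Since Δ is not a rational square, the Galois group is not contained in A_3; it must be the full S_3 (irreducibility of the cubic rules out anything smaller).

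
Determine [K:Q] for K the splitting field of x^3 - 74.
[K:Q] = 6

x^3 - 74 has one real root r = 74^(1/3) and two complex roots r*zeta_3, r*zeta_3^2 where zeta_3 = e^(2*pi*i/3). The splitting field is Q(r, zeta_3). [Q(r):Q] = 3 and [Q(zeta_3):Q] = 2 with gcd = 1, so [Q(r, zeta_3):Q] = 3 * 2 = 6.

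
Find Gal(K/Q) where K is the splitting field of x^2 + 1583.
Gal(K/Q) = Z/2Z (cyclic of order 2)

x^2 + 1583 is irreducible over Q since -1583 is not a rational square. The splitting field Q(sqrt(-1583)) has degree 2 over Q, and its unique nontrivial automorphism is sqrt(-1583) ↦ -sqrt(-1583). Hence Gal(Q(sqrt(-1583))/Q) = Z/2Z.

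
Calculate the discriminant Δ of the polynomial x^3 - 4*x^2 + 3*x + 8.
Δ = -1372

For x^3 + a x^2 + b x + c the discriminant is Δ = 18 a b c - 4 a^3 c + a^2 b^2 - 4 b^3 - 27 c^2.
Plug a = -4, b = 3, c = 8:
  18*(-4)*(3)*(8) - 4*(-4)^3*(8) + (-4)^2*(3)^2 - 4*(3)^3 - 27*(8)^2
  = -1728 + (2048) + 144 + (-108) + (-1728)
  = -1372.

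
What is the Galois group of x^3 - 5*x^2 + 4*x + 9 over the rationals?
Gal(K/Q) = S_3 (symmetric group of order 6)

Compute the discriminant of x^3 + (-5)*x^2 + (4)*x + (9): Δ = -783. Since Δ is not a rational square, the Galois group is not contained in A_3; it must be the full S_3 (irreducibility of the cubic rules out anything smaller).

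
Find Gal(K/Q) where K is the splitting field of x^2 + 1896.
Gal(K/Q) = Z/2Z (cyclic of order 2)

x^2 + 1896 is irreducible over Q since -1896 is not a rational square. The splitting field Q(sqrt(-1896)) has degree 2 over Q, and its unique nontrivial automorphism is sqrt(-1896) ↦ -sqrt(-1896). Hence Gal(Q(sqrt(-1896))/Q) = Z/2Z.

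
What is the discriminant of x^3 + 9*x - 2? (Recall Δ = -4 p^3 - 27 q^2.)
Δ = -3024

For a depressed cubic x^3 + p x + q the discriminant is Δ = -4 p^3 - 27 q^2 = -4*(9)^3 - 27*(-2)^2 = -2916 - 108 = -3024.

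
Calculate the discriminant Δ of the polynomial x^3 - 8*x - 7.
Δ = 725

For x^3 + a x^2 + b x + c the discriminant is Δ = 18 a b c - 4 a^3 c + a^2 b^2 - 4 b^3 - 27 c^2.
Plug a = 0, b = -8, c = -7:
  18*(0)*(-8)*(-7) - 4*(0)^3*(-7) + (0)^2*(-8)^2 - 4*(-8)^3 - 27*(-7)^2
  = 0 + (0) + 0 + (2048) + (-1323)
  = 725.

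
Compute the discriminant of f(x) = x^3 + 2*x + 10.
Δ = -2732

For a depressed cubic x^3 + p x + q the discriminant is Δ = -4 p^3 - 27 q^2 = -4*(2)^3 - 27*(10)^2 = -32 - 2700 = -2732.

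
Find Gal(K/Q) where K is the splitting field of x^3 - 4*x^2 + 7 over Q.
Gal(K/Q) = S_3 (symmetric group of order 6)

Compute the discriminant of x^3 + (-4)*x^2 + (0)*x + (7): Δ = 469. Since Δ is not a rational square, the Galois group is not contained in A_3; it must be the full S_3 (irreducibility of the cubic rules out anything smaller).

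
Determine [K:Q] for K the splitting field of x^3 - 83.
[K:Q] = 6

x^3 - 83 has one real root r = 83^(1/3) and two complex roots r*zeta_3, r*zeta_3^2 where zeta_3 = e^(2*pi*i/3). The splitting field is Q(r, zeta_3). [Q(r):Q] = 3 and [Q(zeta_3):Q] = 2 with gcd = 1, so [Q(r, zeta_3):Q] = 3 * 2 = 6.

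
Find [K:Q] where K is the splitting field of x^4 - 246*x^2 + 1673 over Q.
[K:Q] = 4

f factors as (x^2 - 239)(x^2 - 7); the splitting field is K = Q(sqrt(239), sqrt(7)). Since 239, 7, and 1673 are all non-squares in Q, the three subfields Q(sqrt(239)), Q(sqrt(7)), Q(sqrt(1673)) are distinct degree-2 extensions, so [K:Q] = 4 (Klein four Galois group).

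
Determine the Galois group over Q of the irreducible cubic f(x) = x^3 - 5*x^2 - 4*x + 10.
Gal(K/Q) = S_3 (symmetric group of order 6)

Compute the discriminant of x^3 + (-5)*x^2 + (-4)*x + (10): Δ = 6556. Since Δ is not a rational square, the Galois group is not contained in A_3; it must be the full S_3 (irreducibility of the cubic rules out anything smaller).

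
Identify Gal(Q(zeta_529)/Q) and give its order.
|Gal(Q(zeta_529)/Q)| = phi(529) = 506; group ≅ (Z/529Z)^* ≅ Z/506Z

The n-th cyclotomic polynomial Φ_529(x) is the minimal polynomial of zeta_529 over Q and has degree phi(529) = 506. So Q(zeta_529) is a degree-506 Galois extension with Galois group (Z/529Z)^*. (Z/529Z)^* is cyclic since 529 is an odd prime power (or 4). Hence Gal(Q(zeta_529)/Q) ≅ Z/506Z.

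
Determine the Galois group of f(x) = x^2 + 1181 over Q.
Gal(K/Q) = Z/2Z (cyclic of order 2)

x^2 + 1181 is irreducible over Q since -1181 is not a rational square. The splitting field Q(sqrt(-1181)) has degree 2 over Q, and its unique nontrivial automorphism is sqrt(-1181) ↦ -sqrt(-1181). Hence Gal(Q(sqrt(-1181))/Q) = Z/2Z.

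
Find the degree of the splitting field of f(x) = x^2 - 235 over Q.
[K:Q] = 2

The polynomial x^2 - 235 is irreducible over Q since 235 is not a perfect square. Its splitting field is Q(sqrt(235)), which has degree 2 over Q.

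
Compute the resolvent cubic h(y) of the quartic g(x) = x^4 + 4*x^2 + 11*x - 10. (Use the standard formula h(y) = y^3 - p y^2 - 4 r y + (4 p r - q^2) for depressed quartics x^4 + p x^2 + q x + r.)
h(y) = y^3 - 4*y^2 + 40*y - 281

Identify coefficients: p = 4, q = 11, r = -10.
Plug into h(y) = y^3 - p y^2 - 4 r y + (4 p r - q^2):
  h(y) = y^3 - (4) y^2 - 4*(-10) y + (4*(4)*(-10) - (11)^2)
       = y^3 + (-4) y^2 + (40) y + (-281).
Simplifying: h(y) = y^3 - 4*y^2 + 40*y - 281.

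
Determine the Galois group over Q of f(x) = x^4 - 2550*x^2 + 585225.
Gal(K/Q) = Z/2Z (cyclic of order 2)

f factors as (x^2 - 255)(x^2 - 2295), so the splitting field is K = Q(sqrt(255), sqrt(2295)). The squarefree part of 255 is 255 and the squarefree part of 2295 is also 255, so sqrt(255) and sqrt(2295) are both rational multiples of sqrt(255). Hence Q(sqrt(255)) = Q(sqrt(2295)) = Q(sqrt(255)), and the splitting field collapses to a single degree-2 extension with Galois group Z/2Z.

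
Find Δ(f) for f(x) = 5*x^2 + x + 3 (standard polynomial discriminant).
Δ = -59

For a quadratic a x^2 + b x + c the discriminant is Δ = b^2 - 4ac = (1)^2 - 4*(5)*(3) = 1 - (60) = -59.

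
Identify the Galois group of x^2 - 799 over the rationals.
Gal(K/Q) = Z/2Z (cyclic of order 2)

x^2 - 799 is irreducible over Q since 799 is not a rational square. The splitting field Q(sqrt(799)) has degree 2 over Q, and its unique nontrivial automorphism is sqrt(799) ↦ -sqrt(799). Hence Gal(Q(sqrt(799))/Q) = Z/2Z.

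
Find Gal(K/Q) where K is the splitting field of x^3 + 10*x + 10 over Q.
Gal(K/Q) = S_3 (symmetric group of order 6)

Compute the discriminant of x^3 + (0)*x^2 + (10)*x + (10): Δ = -6700. Since Δ is not a rational square, the Galois group is not contained in A_3; it must be the full S_3 (irreducibility of the cubic rules out anything smaller).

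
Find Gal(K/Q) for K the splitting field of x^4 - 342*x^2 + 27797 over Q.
Gal(K/Q) = V_4 (Klein four-group, Z/2Z × Z/2Z)

f factors as (x^2 - 133)(x^2 - 209), so the splitting field is K = Q(sqrt(133), sqrt(209)). The elements 133, 209, 27797 are all non-squares in Q, so sqrt(133) and sqrt(209) generate independent quadratic extensions. Thus [K:Q] = 4 and Gal(K/Q) is generated by the two order-2 automorphisms sqrt(133) ↦ -sqrt(133) and sqrt(209) ↦ -sqrt(209), giving V_4.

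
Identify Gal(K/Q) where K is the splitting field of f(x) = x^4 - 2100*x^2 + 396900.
Gal(K/Q) = Z/2Z (cyclic of order 2)

f factors as (x^2 - 210)(x^2 - 1890), so the splitting field is K = Q(sqrt(210), sqrt(1890)). The squarefree part of 210 is 210 and the squarefree part of 1890 is also 210, so sqrt(210) and sqrt(1890) are both rational multiples of sqrt(210). Hence Q(sqrt(210)) = Q(sqrt(1890)) = Q(sqrt(210)), and the splitting field collapses to a single degree-2 extension with Galois group Z/2Z.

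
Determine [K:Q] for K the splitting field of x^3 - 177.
[K:Q] = 6

x^3 - 177 has one real root r = 177^(1/3) and two complex roots r*zeta_3, r*zeta_3^2 where zeta_3 = e^(2*pi*i/3). The splitting field is Q(r, zeta_3). [Q(r):Q] = 3 and [Q(zeta_3):Q] = 2 with gcd = 1, so [Q(r, zeta_3):Q] = 3 * 2 = 6.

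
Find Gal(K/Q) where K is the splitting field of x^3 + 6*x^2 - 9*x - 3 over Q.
Gal(K/Q) = S_3 (symmetric group of order 6)

Compute the discriminant of x^3 + (6)*x^2 + (-9)*x + (-3): Δ = 11097. Since Δ is not a rational square, the Galois group is not contained in A_3; it must be the full S_3 (irreducibility of the cubic rules out anything smaller).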